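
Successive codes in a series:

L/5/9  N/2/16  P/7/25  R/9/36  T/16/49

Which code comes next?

For the letter, letters move forward 2 places in the alphabet: L, N, P, R, T → V.
Second component: each term is the sum of the two before it, so 5, 2, 7, 9, 16 → 25.
Third component goes 9, 16, 25, 36, 49 → 64 (perfect squares: 3², 4², 5², …).
Putting it together: V/25/64.

V/25/64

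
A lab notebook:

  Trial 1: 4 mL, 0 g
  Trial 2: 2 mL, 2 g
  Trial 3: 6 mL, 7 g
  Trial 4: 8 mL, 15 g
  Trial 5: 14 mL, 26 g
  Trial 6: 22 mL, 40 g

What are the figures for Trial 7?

ML — each term is the sum of the two before it: 4, 2, 6, 8, 14, 22 → 36.
For the g, differences are 2, 5, 8, … (increasing by 3 each time): 0, 2, 7, 15, 26, 40 → 57.
Putting it together: 36 mL, 57 g.

36 mL, 57 g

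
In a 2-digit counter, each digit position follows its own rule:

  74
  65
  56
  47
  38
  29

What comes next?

10

First digit: 7, 6, 5, 4, 3, 2 → 1 (−1 each step, mod 10).
Second digit: 4, 5, 6, 7, 8, 9 → 0 (+1 each step, mod 10).
So the next tag is 10.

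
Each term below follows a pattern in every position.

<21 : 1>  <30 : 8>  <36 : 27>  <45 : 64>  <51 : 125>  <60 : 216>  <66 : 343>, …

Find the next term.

First slot: 21, 30, 36, 45, 51, 60, 66 → 75 (alternating steps +9, +6, +9, +6, …).
For the second slot, perfect cubes: 1³, 2³, 3³, …: 1, 8, 27, 64, 125, 216, 343 → 512.
Putting it together: <75 : 512>.

<75 : 512>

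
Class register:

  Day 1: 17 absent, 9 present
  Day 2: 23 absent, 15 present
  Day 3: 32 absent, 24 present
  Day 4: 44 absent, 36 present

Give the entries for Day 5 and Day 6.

59 absent, 51 present; 77 absent, 69 present

For the absent, differences are 6, 9, 12, … (increasing by 3 each time): 17, 23, 32, 44 → 59 → 77.
Present: always 8 less than the absent; 9, 15, 24, 36 → 51 → 69.
Putting the parts together: 59 absent, 51 present and then 77 absent, 69 present.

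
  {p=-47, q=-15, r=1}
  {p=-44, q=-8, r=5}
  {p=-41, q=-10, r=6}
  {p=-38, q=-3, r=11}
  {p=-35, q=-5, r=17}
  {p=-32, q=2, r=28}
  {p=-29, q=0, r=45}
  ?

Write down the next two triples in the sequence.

For the p, +3 each step: -47, -44, -41, -38, -35, -32, -29 → -26 → -23.
Q — alternating steps +7, −2, +7, −2, …: -15, -8, -10, -3, -5, 2, 0 → 7 → 5.
For the r, each term is the sum of the two before it: 1, 5, 6, 11, 17, 28, 45 → 73 → 118.
So the next two triples are {p=-26, q=7, r=73} and {p=-23, q=5, r=118}.

{p=-26, q=7, r=73}, {p=-23, q=5, r=118}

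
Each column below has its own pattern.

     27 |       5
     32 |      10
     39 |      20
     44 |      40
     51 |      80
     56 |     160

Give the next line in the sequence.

First component — alternating steps +5, +7, +5, +7, …: 27, 32, 39, 44, 51, 56 → 63.
Second component: 5, 10, 20, 40, 80, 160 → 320 (×2 each step).
So the next line is 63  320.

63  320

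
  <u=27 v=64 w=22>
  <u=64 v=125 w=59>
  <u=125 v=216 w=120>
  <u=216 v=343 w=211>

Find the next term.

For the u, perfect cubes: 3³, 4³, 5³, …: 27, 64, 125, 216 → 343.
V — perfect cubes: 4³, 5³, 6³, …: 64, 125, 216, 343 → 512.
W — always 5 less than the u: 22, 59, 120, 211 → 338.
Putting it together: <u=343 v=512 w=338>.

<u=343 v=512 w=338>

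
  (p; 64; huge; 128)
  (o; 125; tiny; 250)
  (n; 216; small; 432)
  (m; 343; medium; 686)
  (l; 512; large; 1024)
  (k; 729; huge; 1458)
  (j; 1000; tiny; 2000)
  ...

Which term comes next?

(i; 1331; small; 2662)

Letter: letters move back 1 place in the alphabet; p, o, n, m, l, k, j → i.
Second coordinate: perfect cubes: 4³, 5³, 6³, …; 64, 125, 216, 343, 512, 729, 1000 → 1331.
Size: repeats huge → tiny → small → medium → large, so huge, tiny, small, medium, large, huge, tiny → small.
Fourth coordinate: always 2 × the second coordinate; 128, 250, 432, 686, 1024, 1458, 2000 → 2662.
So the next term is (i; 1331; small; 2662).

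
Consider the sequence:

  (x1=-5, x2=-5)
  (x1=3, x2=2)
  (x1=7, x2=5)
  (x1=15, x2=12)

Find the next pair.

X1: -5, 3, 7, 15 → 19 (alternating steps +8, +4, +8, +4, …).
For the x2, alternating steps +7, +3, +7, +3, …: -5, 2, 5, 12 → 15.
Combining the parts gives (x1=19, x2=15).

(x1=19, x2=15)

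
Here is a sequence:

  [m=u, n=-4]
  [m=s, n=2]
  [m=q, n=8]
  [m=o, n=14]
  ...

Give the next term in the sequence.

[m=m, n=20]

M goes u, s, q, o → m (letters move back 2 places in the alphabet).
N: +6 each step, so -4, 2, 8, 14 → 20.
So the next term is [m=m, n=20].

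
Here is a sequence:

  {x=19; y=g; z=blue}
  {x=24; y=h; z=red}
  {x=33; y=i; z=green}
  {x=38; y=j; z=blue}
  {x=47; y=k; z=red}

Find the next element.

{x=52; y=l; z=green}

X goes 19, 24, 33, 38, 47 → 52 (alternating steps +5, +9, +5, +9, …).
Y — letters move forward 1 place in the alphabet: g, h, i, j, k → l.
Z: repeats blue → red → green, so blue, red, green, blue, red → green.
So the next element is {x=52; y=l; z=green}.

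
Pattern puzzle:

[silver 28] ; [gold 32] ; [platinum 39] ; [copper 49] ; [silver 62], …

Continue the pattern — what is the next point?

[gold 78]

For the metal, repeats silver → gold → platinum → copper: silver, gold, platinum, copper, silver → gold.
Second slot: differences are 4, 7, 10, … (increasing by 3 each time), so 28, 32, 39, 49, 62 → 78.
So the next point is [gold 78].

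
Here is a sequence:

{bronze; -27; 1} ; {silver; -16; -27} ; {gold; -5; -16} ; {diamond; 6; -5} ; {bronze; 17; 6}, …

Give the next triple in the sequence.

{silver; 28; 17}

For the rank, repeats bronze → silver → gold → diamond: bronze, silver, gold, diamond, bronze → silver.
Second component: -27, -16, -5, 6, 17 → 28 (+11 each step).
Third component — always the previous value of the second component: 1, -27, -16, -5, 6 → 17.
Putting it together: {silver; 28; 17}.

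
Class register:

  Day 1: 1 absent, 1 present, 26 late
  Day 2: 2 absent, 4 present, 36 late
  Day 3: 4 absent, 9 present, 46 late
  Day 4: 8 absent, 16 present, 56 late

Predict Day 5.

Absent — ×2 each step: 1, 2, 4, 8 → 16.
Present goes 1, 4, 9, 16 → 25 (perfect squares: 1², 2², 3², …).
For the late, +10 each step: 26, 36, 46, 56 → 66.
Putting it together: 16 absent, 25 present, 66 late.

16 absent, 25 present, 66 late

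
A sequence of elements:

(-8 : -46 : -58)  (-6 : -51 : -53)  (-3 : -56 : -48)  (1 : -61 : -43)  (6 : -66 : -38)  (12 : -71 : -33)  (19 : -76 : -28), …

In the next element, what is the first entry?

27

First entry: differences are 2, 3, 4, … (increasing by 1 each time), so -8, -6, -3, 1, 6, 12, 19 → 27.
Second entry goes -46, -51, -56, -61, -66, -71, -76 → -81 (−5 each step).
Third entry — +5 each step: -58, -53, -48, -43, -38, -33, -28 → -23.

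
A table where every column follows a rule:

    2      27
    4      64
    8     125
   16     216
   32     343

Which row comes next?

First component: ×2 each step, so 2, 4, 8, 16, 32 → 64.
For the second component, perfect cubes: 3³, 4³, 5³, …: 27, 64, 125, 216, 343 → 512.
Putting it together: 64  512.

64  512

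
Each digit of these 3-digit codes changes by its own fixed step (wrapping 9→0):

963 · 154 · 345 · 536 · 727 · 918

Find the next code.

First digit: 9, 1, 3, 5, 7, 9 → 1 (+2 each step, mod 10).
Second digit — −1 each step, mod 10: 6, 5, 4, 3, 2, 1 → 0.
For the third digit, +1 each step, mod 10: 3, 4, 5, 6, 7, 8 → 9.
Putting it together: 109.

109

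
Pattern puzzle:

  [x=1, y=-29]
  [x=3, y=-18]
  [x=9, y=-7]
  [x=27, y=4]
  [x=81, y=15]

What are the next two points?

X goes 1, 3, 9, 27, 81 → 243 → 729 (×3 each step).
Y goes -29, -18, -7, 4, 15 → 26 → 37 (+11 each step).
Putting the parts together: [x=243, y=26] and then [x=729, y=37].

[x=243, y=26], [x=729, y=37]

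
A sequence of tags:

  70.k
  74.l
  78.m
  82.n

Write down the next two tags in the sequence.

For the first component, +4 each step: 70, 74, 78, 82 → 86 → 90.
Letter: k, l, m, n → o → p (letters move forward 1 place in the alphabet).
So the next two tags are 86.o and 90.p.

86.o, 90.p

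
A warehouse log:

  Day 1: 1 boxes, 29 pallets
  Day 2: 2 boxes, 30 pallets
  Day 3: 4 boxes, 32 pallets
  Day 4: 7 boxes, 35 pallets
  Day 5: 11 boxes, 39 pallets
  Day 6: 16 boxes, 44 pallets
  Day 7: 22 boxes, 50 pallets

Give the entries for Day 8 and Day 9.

29 boxes, 57 pallets; 37 boxes, 65 pallets

Boxes: differences are 1, 2, 3, … (increasing by 1 each time); 1, 2, 4, 7, 11, 16, 22 → 29 → 37.
Pallets: 29, 30, 32, 35, 39, 44, 50 → 57 → 65 (differences are 1, 2, 3, … (increasing by 1 each time)).
Putting the parts together: 29 boxes, 57 pallets and then 37 boxes, 65 pallets.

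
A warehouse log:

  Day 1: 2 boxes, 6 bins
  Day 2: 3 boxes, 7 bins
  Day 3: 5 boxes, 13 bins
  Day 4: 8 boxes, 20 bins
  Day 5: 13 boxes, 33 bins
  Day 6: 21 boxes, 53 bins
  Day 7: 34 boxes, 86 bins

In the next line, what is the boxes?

55

Boxes: 2, 3, 5, 8, 13, 21, 34 → 55 (each term is the sum of the two before it).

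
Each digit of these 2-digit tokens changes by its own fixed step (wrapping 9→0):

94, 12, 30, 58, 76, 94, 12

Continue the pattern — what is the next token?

For the first digit, +2 each step, mod 10: 9, 1, 3, 5, 7, 9, 1 → 3.
Second digit — −2 each step, mod 10: 4, 2, 0, 8, 6, 4, 2 → 0.
Putting it together: 30.

30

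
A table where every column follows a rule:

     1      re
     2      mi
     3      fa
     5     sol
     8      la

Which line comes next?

13  ti

First component: each term is the sum of the two before it, so 1, 2, 3, 5, 8 → 13.
For the note, runs through the solfège scale do→ti: re, mi, fa, sol, la → ti.
So the next line is 13  ti.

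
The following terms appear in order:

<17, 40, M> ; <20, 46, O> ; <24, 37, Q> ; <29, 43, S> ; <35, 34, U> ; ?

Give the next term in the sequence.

First coordinate goes 17, 20, 24, 29, 35 → 42 (differences are 3, 4, 5, … (increasing by 1 each time)).
For the second coordinate, alternating steps +6, −9, +6, −9, …: 40, 46, 37, 43, 34 → 40.
For the letter, letters move forward 2 places in the alphabet: M, O, Q, S, U → W.
So the next term is <42, 40, W>.

<42, 40, W>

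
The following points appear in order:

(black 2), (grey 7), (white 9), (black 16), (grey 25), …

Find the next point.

(white 41)

Shade: repeats black → grey → white; black, grey, white, black, grey → white.
Second component — each term is the sum of the two before it: 2, 7, 9, 16, 25 → 41.
Combining the parts gives (white 41).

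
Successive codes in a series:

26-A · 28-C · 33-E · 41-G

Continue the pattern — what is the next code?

52-I

First component: 26, 28, 33, 41 → 52 (differences are 2, 5, 8, … (increasing by 3 each time)).
For the letter, letters move forward 2 places in the alphabet: A, C, E, G → I.
So the next code is 52-I.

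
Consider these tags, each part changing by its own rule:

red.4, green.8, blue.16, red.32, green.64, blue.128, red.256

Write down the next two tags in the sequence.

green.512 then blue.1024

For the colour, repeats red → green → blue: red, green, blue, red, green, blue, red → green → blue.
Second component: ×2 each step, so 4, 8, 16, 32, 64, 128, 256 → 512 → 1024.
Putting the parts together: green.512 and then blue.1024.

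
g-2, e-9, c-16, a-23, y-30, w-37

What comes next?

u-44

Letter goes g, e, c, a, y, w → u (letters move back 2 places in the alphabet, wrapping A→Z).
Second component — +7 each step: 2, 9, 16, 23, 30, 37 → 44.
Putting it together: u-44.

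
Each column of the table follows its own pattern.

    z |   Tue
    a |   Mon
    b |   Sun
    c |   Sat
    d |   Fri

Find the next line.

Letter: letters move forward 1 place in the alphabet, wrapping Z→A; z, a, b, c, d → e.
Day goes Tue, Mon, Sun, Sat, Fri → Thu (runs backward through the weekdays Mon→Sun).
So the next line is e  Thu.

e  Thu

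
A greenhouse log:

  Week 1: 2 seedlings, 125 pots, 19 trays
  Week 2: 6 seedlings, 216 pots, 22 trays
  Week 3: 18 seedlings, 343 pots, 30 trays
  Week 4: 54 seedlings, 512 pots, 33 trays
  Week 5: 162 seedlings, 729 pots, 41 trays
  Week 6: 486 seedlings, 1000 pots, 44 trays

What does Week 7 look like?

1458 seedlings, 1331 pots, 52 trays

Seedlings: 2, 6, 18, 54, 162, 486 → 1458 (×3 each step).
Pots: perfect cubes: 5³, 6³, 7³, …, so 125, 216, 343, 512, 729, 1000 → 1331.
Trays — alternating steps +3, +8, +3, +8, …: 19, 22, 30, 33, 41, 44 → 52.
So the next line is 1458 seedlings, 1331 pots, 52 trays.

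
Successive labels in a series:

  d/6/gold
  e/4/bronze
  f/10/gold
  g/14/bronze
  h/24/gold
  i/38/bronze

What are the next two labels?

j/62/gold then k/100/bronze

For the letter, letters move forward 1 place in the alphabet: d, e, f, g, h, i → j → k.
Second component: 6, 4, 10, 14, 24, 38 → 62 → 100 (each term is the sum of the two before it).
Rank — alternates gold ↔ bronze: gold, bronze, gold, bronze, gold, bronze → gold → bronze.
Putting the parts together: j/62/gold and then k/100/bronze.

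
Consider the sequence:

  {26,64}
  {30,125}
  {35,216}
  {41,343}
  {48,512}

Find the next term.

For the first part, differences are 4, 5, 6, … (increasing by 1 each time): 26, 30, 35, 41, 48 → 56.
Second part — perfect cubes: 4³, 5³, 6³, …: 64, 125, 216, 343, 512 → 729.
Combining the parts gives {56,729}.

{56,729}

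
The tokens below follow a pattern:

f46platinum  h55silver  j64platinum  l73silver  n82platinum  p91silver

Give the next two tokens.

Letter: letters move forward 2 places in the alphabet; f, h, j, l, n, p → r → t.
Second component: 46, 55, 64, 73, 82, 91 → 100 → 109 (+9 each step).
Metal: platinum, silver, platinum, silver, platinum, silver → platinum → silver (alternates platinum ↔ silver).
So the next two tokens are r100platinum and t109silver.

r100platinum, t109silver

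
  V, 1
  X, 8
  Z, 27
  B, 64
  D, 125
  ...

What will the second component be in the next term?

Second component — perfect cubes: 1³, 2³, 3³, …: 1, 8, 27, 64, 125 → 216.

216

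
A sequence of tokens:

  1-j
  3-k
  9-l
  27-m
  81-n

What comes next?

243-o

First component: ×3 each step; 1, 3, 9, 27, 81 → 243.
Letter — letters move forward 1 place in the alphabet: j, k, l, m, n → o.
Putting it together: 243-o.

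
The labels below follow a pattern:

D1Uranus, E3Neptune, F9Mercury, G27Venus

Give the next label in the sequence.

Letter: D, E, F, G → H (letters move forward 1 place in the alphabet).
Second component goes 1, 3, 9, 27 → 81 (×3 each step).
Planet: runs through the planets Mercury→Neptune, so Uranus, Neptune, Mercury, Venus → Earth.
So the next label is H81Earth.

H81Earth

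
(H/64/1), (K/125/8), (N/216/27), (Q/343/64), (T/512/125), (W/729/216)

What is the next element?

(Z/1000/343)

Letter: letters move forward 3 places in the alphabet; H, K, N, Q, T, W → Z.
Second coordinate: 64, 125, 216, 343, 512, 729 → 1000 (perfect cubes: 4³, 5³, 6³, …).
Third coordinate: perfect cubes: 1³, 2³, 3³, …; 1, 8, 27, 64, 125, 216 → 343.
Combining the parts gives (Z/1000/343).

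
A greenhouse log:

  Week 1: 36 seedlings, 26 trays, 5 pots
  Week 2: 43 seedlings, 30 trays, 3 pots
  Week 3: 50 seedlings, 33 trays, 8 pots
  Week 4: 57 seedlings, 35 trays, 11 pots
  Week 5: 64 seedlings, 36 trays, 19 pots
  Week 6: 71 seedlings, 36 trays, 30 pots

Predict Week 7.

Seedlings: +7 each step, so 36, 43, 50, 57, 64, 71 → 78.
For the trays, differences are 4, 3, 2, … (decreasing by 1 each time): 26, 30, 33, 35, 36, 36 → 35.
Pots: each term is the sum of the two before it, so 5, 3, 8, 11, 19, 30 → 49.
So the next line is 78 seedlings, 35 trays, 49 pots.

78 seedlings, 35 trays, 49 pots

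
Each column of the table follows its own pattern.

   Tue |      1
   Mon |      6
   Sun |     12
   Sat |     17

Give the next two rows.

Day — runs backward through the weekdays Mon→Sun: Tue, Mon, Sun, Sat → Fri → Thu.
Second component goes 1, 6, 12, 17 → 23 → 28 (alternating steps +5, +6, +5, +6, …).
So the next two rows are Fri  23 and Thu  28.

Fri  23; Thu  28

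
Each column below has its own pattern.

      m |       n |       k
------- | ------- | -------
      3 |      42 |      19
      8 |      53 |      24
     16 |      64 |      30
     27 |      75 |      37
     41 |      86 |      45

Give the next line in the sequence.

Column m — differences are 5, 8, 11, … (increasing by 3 each time): 3, 8, 16, 27, 41 → 58.
Column n — +11 each step: 42, 53, 64, 75, 86 → 97.
Column k goes 19, 24, 30, 37, 45 → 54 (differences are 5, 6, 7, … (increasing by 1 each time)).
Combining the parts gives 58  97  54.

58  97  54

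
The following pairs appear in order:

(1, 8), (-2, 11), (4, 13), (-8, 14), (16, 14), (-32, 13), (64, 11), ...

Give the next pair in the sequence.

(-128, 8)

For the first component, ×(-2) each step: 1, -2, 4, -8, 16, -32, 64 → -128.
Second component: differences are 3, 2, 1, … (decreasing by 1 each time), so 8, 11, 13, 14, 14, 13, 11 → 8.
Putting it together: (-128, 8).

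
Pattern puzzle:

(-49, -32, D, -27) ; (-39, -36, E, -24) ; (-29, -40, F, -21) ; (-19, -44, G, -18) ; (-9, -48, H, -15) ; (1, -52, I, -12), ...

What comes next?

(11, -56, J, -9)

First entry — +10 each step: -49, -39, -29, -19, -9, 1 → 11.
Second entry goes -32, -36, -40, -44, -48, -52 → -56 (−4 each step).
Letter: letters move forward 1 place in the alphabet; D, E, F, G, H, I → J.
For the fourth entry, +3 each step: -27, -24, -21, -18, -15, -12 → -9.
So the next element is (11, -56, J, -9).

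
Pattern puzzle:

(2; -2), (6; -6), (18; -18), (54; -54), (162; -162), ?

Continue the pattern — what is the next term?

(486; -486)

First component: ×3 each step; 2, 6, 18, 54, 162 → 486.
For the second component, ×3 each step: -2, -6, -18, -54, -162 → -486.
Putting it together: (486; -486).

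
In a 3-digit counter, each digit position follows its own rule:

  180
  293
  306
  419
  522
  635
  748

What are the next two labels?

First digit — +1 each step, mod 10: 1, 2, 3, 4, 5, 6, 7 → 8 → 9.
Second digit — +1 each step, mod 10: 8, 9, 0, 1, 2, 3, 4 → 5 → 6.
Third digit: 0, 3, 6, 9, 2, 5, 8 → 1 → 4 (+3 each step, mod 10).
Putting the parts together: 851 and then 964.

851 then 964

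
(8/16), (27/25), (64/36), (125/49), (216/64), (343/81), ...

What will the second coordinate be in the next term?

100

For the second coordinate, perfect squares: 4², 5², 6², …: 16, 25, 36, 49, 64, 81 → 100.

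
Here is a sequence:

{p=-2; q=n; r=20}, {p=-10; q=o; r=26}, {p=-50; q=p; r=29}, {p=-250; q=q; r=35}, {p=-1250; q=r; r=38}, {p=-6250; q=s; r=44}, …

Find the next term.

{p=-31250; q=t; r=47}

P — ×5 each step: -2, -10, -50, -250, -1250, -6250 → -31250.
Q goes n, o, p, q, r, s → t (letters move forward 1 place in the alphabet).
R: alternating steps +6, +3, +6, +3, …; 20, 26, 29, 35, 38, 44 → 47.
Putting it together: {p=-31250; q=t; r=47}.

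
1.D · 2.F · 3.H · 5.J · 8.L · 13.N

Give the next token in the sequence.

For the first component, each term is the sum of the two before it: 1, 2, 3, 5, 8, 13 → 21.
Letter — letters move forward 2 places in the alphabet: D, F, H, J, L, N → P.
So the next token is 21.P.

21.P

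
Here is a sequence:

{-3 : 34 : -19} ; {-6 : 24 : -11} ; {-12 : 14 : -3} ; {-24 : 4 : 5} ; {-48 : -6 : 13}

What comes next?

{-96 : -16 : 21}

First slot — ×2 each step: -3, -6, -12, -24, -48 → -96.
For the second slot, −10 each step: 34, 24, 14, 4, -6 → -16.
Third slot: -19, -11, -3, 5, 13 → 21 (+8 each step).
So the next element is {-96 : -16 : 21}.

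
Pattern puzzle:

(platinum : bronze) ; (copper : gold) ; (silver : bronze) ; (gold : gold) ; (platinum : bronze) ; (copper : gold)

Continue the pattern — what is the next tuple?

(silver : bronze)

Metal goes platinum, copper, silver, gold, platinum, copper → silver (repeats platinum → copper → silver → gold).
Rank: alternates bronze ↔ gold, so bronze, gold, bronze, gold, bronze, gold → bronze.
Combining the parts gives (silver : bronze).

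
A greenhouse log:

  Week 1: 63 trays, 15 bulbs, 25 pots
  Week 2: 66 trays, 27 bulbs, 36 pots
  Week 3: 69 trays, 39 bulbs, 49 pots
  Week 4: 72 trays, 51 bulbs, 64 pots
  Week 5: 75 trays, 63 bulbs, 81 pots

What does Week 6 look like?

Trays: +3 each step; 63, 66, 69, 72, 75 → 78.
For the bulbs, +12 each step: 15, 27, 39, 51, 63 → 75.
Pots: 25, 36, 49, 64, 81 → 100 (perfect squares: 5², 6², 7², …).
Combining the parts gives 78 trays, 75 bulbs, 100 pots.

78 trays, 75 bulbs, 100 pots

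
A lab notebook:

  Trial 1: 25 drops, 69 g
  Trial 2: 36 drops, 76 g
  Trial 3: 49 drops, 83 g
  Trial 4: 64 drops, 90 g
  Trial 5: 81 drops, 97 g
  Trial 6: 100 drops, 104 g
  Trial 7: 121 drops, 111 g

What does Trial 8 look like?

Drops goes 25, 36, 49, 64, 81, 100, 121 → 144 (perfect squares: 5², 6², 7², …).
G: +7 each step, so 69, 76, 83, 90, 97, 104, 111 → 118.
Putting it together: 144 drops, 118 g.

144 drops, 118 g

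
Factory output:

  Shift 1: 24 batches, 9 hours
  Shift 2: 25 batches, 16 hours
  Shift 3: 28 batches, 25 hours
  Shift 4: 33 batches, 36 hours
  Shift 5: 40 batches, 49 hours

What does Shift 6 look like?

49 batches, 64 hours

Batches: differences are 1, 3, 5, … (increasing by 2 each time), so 24, 25, 28, 33, 40 → 49.
Hours goes 9, 16, 25, 36, 49 → 64 (perfect squares: 3², 4², 5², …).
So the next line is 49 batches, 64 hours.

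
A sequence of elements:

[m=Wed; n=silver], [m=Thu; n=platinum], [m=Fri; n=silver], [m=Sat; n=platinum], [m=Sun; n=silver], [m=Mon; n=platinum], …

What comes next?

[m=Tue; n=silver]

M goes Wed, Thu, Fri, Sat, Sun, Mon → Tue (runs through the weekdays Mon→Sun).
For the n, alternates silver ↔ platinum: silver, platinum, silver, platinum, silver, platinum → silver.
So the next element is [m=Tue; n=silver].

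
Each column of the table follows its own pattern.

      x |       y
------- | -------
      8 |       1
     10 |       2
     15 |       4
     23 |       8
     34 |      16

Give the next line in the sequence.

48  32

Column x — differences are 2, 5, 8, … (increasing by 3 each time): 8, 10, 15, 23, 34 → 48.
Column y goes 1, 2, 4, 8, 16 → 32 (×2 each step).
Putting it together: 48  32.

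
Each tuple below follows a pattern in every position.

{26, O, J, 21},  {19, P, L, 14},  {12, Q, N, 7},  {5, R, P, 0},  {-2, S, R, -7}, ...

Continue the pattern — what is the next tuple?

First component: −7 each step, so 26, 19, 12, 5, -2 → -9.
First letter — letters move forward 1 place in the alphabet: O, P, Q, R, S → T.
For the second letter, letters move forward 2 places in the alphabet: J, L, N, P, R → T.
Fourth component goes 21, 14, 7, 0, -7 → -14 (always 5 less than the first component).
Combining the parts gives {-9, T, T, -14}.

{-9, T, T, -14}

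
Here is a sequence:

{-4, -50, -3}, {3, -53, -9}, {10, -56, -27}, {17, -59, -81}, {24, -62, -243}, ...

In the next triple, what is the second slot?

-65

Second slot: −3 each step, so -50, -53, -56, -59, -62 → -65.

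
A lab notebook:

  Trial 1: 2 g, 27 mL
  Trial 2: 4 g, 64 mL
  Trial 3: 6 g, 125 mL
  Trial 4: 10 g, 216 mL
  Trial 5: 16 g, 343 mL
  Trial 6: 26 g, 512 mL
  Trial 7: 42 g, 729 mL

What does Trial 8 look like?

68 g, 1000 mL

G: each term is the sum of the two before it, so 2, 4, 6, 10, 16, 26, 42 → 68.
ML: 27, 64, 125, 216, 343, 512, 729 → 1000 (perfect cubes: 3³, 4³, 5³, …).
Putting it together: 68 g, 1000 mL.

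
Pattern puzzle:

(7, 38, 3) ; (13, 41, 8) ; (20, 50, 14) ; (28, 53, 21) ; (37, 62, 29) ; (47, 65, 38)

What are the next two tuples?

(58, 74, 48), (70, 77, 59)

For the first component, differences are 6, 7, 8, … (increasing by 1 each time): 7, 13, 20, 28, 37, 47 → 58 → 70.
Second component: alternating steps +3, +9, +3, +9, …, so 38, 41, 50, 53, 62, 65 → 74 → 77.
Third component goes 3, 8, 14, 21, 29, 38 → 48 → 59 (differences are 5, 6, 7, … (increasing by 1 each time)).
So the next two tuples are (58, 74, 48) and (70, 77, 59).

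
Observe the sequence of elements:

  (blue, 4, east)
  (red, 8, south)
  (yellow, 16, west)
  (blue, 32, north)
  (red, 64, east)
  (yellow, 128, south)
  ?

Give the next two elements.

(blue, 256, west), (red, 512, north)

Colour: repeats blue → red → yellow, so blue, red, yellow, blue, red, yellow → blue → red.
For the second slot, ×2 each step: 4, 8, 16, 32, 64, 128 → 256 → 512.
Direction — repeats east → south → west → north: east, south, west, north, east, south → west → north.
So the next two elements are (blue, 256, west) and (red, 512, north).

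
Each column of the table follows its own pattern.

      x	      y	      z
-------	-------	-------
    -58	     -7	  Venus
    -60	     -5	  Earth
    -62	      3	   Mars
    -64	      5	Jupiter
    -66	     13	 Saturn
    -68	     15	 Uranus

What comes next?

Column x: −2 each step, so -58, -60, -62, -64, -66, -68 → -70.
Column y goes -7, -5, 3, 5, 13, 15 → 23 (alternating steps +2, +8, +2, +8, …).
Column z goes Venus, Earth, Mars, Jupiter, Saturn, Uranus → Neptune (runs through the planets Mercury→Neptune).
Combining the parts gives -70  23  Neptune.

-70  23  Neptune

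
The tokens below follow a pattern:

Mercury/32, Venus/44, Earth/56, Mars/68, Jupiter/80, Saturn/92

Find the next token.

Planet — runs through the planets Mercury→Neptune: Mercury, Venus, Earth, Mars, Jupiter, Saturn → Uranus.
Second component: 32, 44, 56, 68, 80, 92 → 104 (+12 each step).
Putting it together: Uranus/104.

Uranus/104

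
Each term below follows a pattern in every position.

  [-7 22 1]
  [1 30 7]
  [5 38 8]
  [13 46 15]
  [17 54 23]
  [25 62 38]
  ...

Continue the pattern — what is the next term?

First coordinate — alternating steps +8, +4, +8, +4, …: -7, 1, 5, 13, 17, 25 → 29.
Second coordinate: 22, 30, 38, 46, 54, 62 → 70 (+8 each step).
Third coordinate — each term is the sum of the two before it: 1, 7, 8, 15, 23, 38 → 61.
Combining the parts gives [29 70 61].

[29 70 61]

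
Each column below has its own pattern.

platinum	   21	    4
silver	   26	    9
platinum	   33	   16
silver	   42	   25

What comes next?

platinum  53  36

Metal: alternates platinum ↔ silver; platinum, silver, platinum, silver → platinum.
Second component — differences are 5, 7, 9, … (increasing by 2 each time): 21, 26, 33, 42 → 53.
Third component: 4, 9, 16, 25 → 36 (perfect squares: 2², 3², 4², …).
So the next row is platinum  53  36.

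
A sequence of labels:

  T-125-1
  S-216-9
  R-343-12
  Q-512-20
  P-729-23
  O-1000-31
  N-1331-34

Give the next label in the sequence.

M-1728-42

Letter goes T, S, R, Q, P, O, N → M (letters move back 1 place in the alphabet).
Second component: perfect cubes: 5³, 6³, 7³, …, so 125, 216, 343, 512, 729, 1000, 1331 → 1728.
For the third component, alternating steps +8, +3, +8, +3, …: 1, 9, 12, 20, 23, 31, 34 → 42.
Putting it together: M-1728-42.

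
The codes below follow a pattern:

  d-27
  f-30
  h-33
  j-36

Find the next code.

Letter: d, f, h, j → l (letters move forward 2 places in the alphabet).
Second component: 27, 30, 33, 36 → 39 (+3 each step).
So the next code is l-39.

l-39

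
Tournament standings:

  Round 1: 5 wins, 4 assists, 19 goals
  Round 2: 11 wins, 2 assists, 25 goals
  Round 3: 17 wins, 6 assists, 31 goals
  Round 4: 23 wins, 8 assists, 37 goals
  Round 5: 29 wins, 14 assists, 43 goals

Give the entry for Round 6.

35 wins, 22 assists, 49 goals

For the wins, +6 each step: 5, 11, 17, 23, 29 → 35.
Assists: each term is the sum of the two before it; 4, 2, 6, 8, 14 → 22.
For the goals, +6 each step: 19, 25, 31, 37, 43 → 49.
Putting it together: 35 wins, 22 assists, 49 goals.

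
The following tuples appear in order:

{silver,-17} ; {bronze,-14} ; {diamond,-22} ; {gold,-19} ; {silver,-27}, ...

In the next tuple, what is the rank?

Rank — repeats silver → bronze → diamond → gold: silver, bronze, diamond, gold, silver → bronze.
Second part — alternating steps +3, −8, +3, −8, …: -17, -14, -22, -19, -27 → -24.

bronze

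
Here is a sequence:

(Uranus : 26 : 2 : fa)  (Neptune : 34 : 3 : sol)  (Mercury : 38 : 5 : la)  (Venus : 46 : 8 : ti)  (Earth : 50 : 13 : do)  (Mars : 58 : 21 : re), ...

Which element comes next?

(Jupiter : 62 : 34 : mi)

Planet goes Uranus, Neptune, Mercury, Venus, Earth, Mars → Jupiter (runs through the planets Mercury→Neptune).
Second part goes 26, 34, 38, 46, 50, 58 → 62 (alternating steps +8, +4, +8, +4, …).
Third part: 2, 3, 5, 8, 13, 21 → 34 (each term is the sum of the two before it).
Note: runs through the solfège scale do→ti; fa, sol, la, ti, do, re → mi.
Combining the parts gives (Jupiter : 62 : 34 : mi).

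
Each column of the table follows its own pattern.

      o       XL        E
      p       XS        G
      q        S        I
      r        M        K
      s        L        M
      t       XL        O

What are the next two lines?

u  XS  Q; v  S  S

First letter — letters move forward 1 place in the alphabet: o, p, q, r, s, t → u → v.
Size: repeats XL → XS → S → M → L, so XL, XS, S, M, L, XL → XS → S.
Second letter: letters move forward 2 places in the alphabet; E, G, I, K, M, O → Q → S.
So the next two lines are u  XS  Q and v  S  S.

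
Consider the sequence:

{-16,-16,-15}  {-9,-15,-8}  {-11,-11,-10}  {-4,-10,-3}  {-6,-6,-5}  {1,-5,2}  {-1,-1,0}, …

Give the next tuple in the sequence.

For the first component, alternating steps +7, −2, +7, −2, …: -16, -9, -11, -4, -6, 1, -1 → 6.
Second component — alternating steps +1, +4, +1, +4, …: -16, -15, -11, -10, -6, -5, -1 → 0.
For the third component, always 1 more than the first component: -15, -8, -10, -3, -5, 2, 0 → 7.
Putting it together: {6,0,7}.

{6,0,7}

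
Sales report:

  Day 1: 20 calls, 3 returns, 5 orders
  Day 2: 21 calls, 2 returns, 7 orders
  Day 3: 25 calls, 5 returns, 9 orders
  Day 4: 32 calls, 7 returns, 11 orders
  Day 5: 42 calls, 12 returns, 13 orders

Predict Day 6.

55 calls, 19 returns, 15 orders

Calls: differences are 1, 4, 7, … (increasing by 3 each time), so 20, 21, 25, 32, 42 → 55.
Returns — each term is the sum of the two before it: 3, 2, 5, 7, 12 → 19.
Orders — +2 each step: 5, 7, 9, 11, 13 → 15.
Putting it together: 55 calls, 19 returns, 15 orders.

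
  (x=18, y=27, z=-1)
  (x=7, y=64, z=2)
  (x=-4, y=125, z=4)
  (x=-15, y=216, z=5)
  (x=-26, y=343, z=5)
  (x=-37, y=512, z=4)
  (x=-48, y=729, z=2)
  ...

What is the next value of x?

X: −11 each step, so 18, 7, -4, -15, -26, -37, -48 → -59.

-59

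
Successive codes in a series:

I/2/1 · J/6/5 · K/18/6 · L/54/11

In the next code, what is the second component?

162

For the letter, letters move forward 1 place in the alphabet: I, J, K, L → M.
For the second component, ×3 each step: 2, 6, 18, 54 → 162.
For the third component, each term is the sum of the two before it: 1, 5, 6, 11 → 17.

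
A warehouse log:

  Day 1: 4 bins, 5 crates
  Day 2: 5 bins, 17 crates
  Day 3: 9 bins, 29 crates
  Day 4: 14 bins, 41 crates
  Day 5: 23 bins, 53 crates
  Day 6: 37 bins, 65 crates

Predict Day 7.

Bins: 4, 5, 9, 14, 23, 37 → 60 (each term is the sum of the two before it).
Crates: 5, 17, 29, 41, 53, 65 → 77 (+12 each step).
Combining the parts gives 60 bins, 77 crates.

60 bins, 77 crates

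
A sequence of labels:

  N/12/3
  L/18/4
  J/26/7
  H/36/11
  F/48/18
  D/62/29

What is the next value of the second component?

Second component goes 12, 18, 26, 36, 48, 62 → 78 (differences are 6, 8, 10, … (increasing by 2 each time)).

78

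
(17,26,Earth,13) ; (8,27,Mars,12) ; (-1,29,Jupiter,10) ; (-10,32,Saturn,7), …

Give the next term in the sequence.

First coordinate — −9 each step: 17, 8, -1, -10 → -19.
Second coordinate goes 26, 27, 29, 32 → 36 (differences are 1, 2, 3, … (increasing by 1 each time)).
Planet goes Earth, Mars, Jupiter, Saturn → Uranus (runs through the planets Mercury→Neptune).
Fourth coordinate — together with the second coordinate always sums to 39: 13, 12, 10, 7 → 3.
Combining the parts gives (-19,36,Uranus,3).

(-19,36,Uranus,3)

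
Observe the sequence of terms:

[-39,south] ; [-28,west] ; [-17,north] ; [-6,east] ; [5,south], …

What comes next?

[16,west]

First value goes -39, -28, -17, -6, 5 → 16 (+11 each step).
Direction: south, west, north, east, south → west (repeats south → west → north → east).
Combining the parts gives [16,west].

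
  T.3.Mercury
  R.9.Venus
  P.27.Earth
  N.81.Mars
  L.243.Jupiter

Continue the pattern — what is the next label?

J.729.Saturn

Letter goes T, R, P, N, L → J (letters move back 2 places in the alphabet).
For the second component, ×3 each step: 3, 9, 27, 81, 243 → 729.
Planet goes Mercury, Venus, Earth, Mars, Jupiter → Saturn (runs through the planets Mercury→Neptune).
Putting it together: J.729.Saturn.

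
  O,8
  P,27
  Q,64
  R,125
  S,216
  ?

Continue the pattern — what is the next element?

For the letter, letters move forward 1 place in the alphabet: O, P, Q, R, S → T.
Second part: perfect cubes: 2³, 3³, 4³, …, so 8, 27, 64, 125, 216 → 343.
Putting it together: T,343.

T,343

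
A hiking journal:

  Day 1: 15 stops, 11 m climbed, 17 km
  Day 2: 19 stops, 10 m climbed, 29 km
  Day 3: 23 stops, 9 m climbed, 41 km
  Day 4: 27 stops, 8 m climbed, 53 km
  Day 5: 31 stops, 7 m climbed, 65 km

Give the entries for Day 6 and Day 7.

Stops: +4 each step, so 15, 19, 23, 27, 31 → 35 → 39.
M climbed — −1 each step: 11, 10, 9, 8, 7 → 6 → 5.
Km: 17, 29, 41, 53, 65 → 77 → 89 (+12 each step).
Putting the parts together: 35 stops, 6 m climbed, 77 km and then 39 stops, 5 m climbed, 89 km.

35 stops, 6 m climbed, 77 km; 39 stops, 5 m climbed, 89 km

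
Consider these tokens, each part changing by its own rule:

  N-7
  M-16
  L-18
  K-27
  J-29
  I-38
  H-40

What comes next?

G-49

Letter: letters move back 1 place in the alphabet; N, M, L, K, J, I, H → G.
Second component: alternating steps +9, +2, +9, +2, …, so 7, 16, 18, 27, 29, 38, 40 → 49.
Putting it together: G-49.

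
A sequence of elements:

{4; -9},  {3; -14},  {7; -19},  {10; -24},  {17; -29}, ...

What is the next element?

First entry — each term is the sum of the two before it: 4, 3, 7, 10, 17 → 27.
For the second entry, −5 each step: -9, -14, -19, -24, -29 → -34.
Putting it together: {27; -34}.

{27; -34}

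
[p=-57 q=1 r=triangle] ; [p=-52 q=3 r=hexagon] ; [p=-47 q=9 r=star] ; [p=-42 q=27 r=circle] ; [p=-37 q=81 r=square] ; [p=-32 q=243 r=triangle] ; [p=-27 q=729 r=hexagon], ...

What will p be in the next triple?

P: -57, -52, -47, -42, -37, -32, -27 → -22 (+5 each step).

-22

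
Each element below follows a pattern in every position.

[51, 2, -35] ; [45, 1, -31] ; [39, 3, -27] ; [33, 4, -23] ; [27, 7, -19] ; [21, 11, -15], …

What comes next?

First component goes 51, 45, 39, 33, 27, 21 → 15 (−6 each step).
For the second component, each term is the sum of the two before it: 2, 1, 3, 4, 7, 11 → 18.
Third component: -35, -31, -27, -23, -19, -15 → -11 (+4 each step).
Putting it together: [15, 18, -11].

[15, 18, -11]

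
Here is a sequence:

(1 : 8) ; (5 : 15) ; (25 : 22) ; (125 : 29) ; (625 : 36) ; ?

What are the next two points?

First part goes 1, 5, 25, 125, 625 → 3125 → 15625 (×5 each step).
Second part: +7 each step; 8, 15, 22, 29, 36 → 43 → 50.
So the next two points are (3125 : 43) and (15625 : 50).

(3125 : 43), (15625 : 50)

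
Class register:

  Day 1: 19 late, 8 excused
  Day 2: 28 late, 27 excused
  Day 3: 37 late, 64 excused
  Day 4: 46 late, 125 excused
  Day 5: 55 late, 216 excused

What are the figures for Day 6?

64 late, 343 excused

Late: +9 each step; 19, 28, 37, 46, 55 → 64.
Excused goes 8, 27, 64, 125, 216 → 343 (perfect cubes: 2³, 3³, 4³, …).
Combining the parts gives 64 late, 343 excused.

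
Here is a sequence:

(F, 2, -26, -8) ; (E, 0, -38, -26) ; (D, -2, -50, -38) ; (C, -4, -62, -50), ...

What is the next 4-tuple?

Letter — letters move back 1 place in the alphabet: F, E, D, C → B.
Second component: −2 each step; 2, 0, -2, -4 → -6.
Third component goes -26, -38, -50, -62 → -74 (−12 each step).
Fourth component: always the previous value of the third component, so -8, -26, -38, -50 → -62.
Putting it together: (B, -6, -74, -62).

(B, -6, -74, -62)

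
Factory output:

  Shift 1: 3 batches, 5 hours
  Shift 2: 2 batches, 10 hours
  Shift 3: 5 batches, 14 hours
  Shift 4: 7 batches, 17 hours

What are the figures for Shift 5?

Batches goes 3, 2, 5, 7 → 12 (each term is the sum of the two before it).
Hours: differences are 5, 4, 3, … (decreasing by 1 each time), so 5, 10, 14, 17 → 19.
Putting it together: 12 batches, 19 hours.

12 batches, 19 hours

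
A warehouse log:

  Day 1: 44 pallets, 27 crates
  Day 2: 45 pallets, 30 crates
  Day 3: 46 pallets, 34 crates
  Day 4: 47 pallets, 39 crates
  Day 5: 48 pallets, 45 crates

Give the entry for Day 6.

49 pallets, 52 crates

Pallets: +1 each step; 44, 45, 46, 47, 48 → 49.
Crates: differences are 3, 4, 5, … (increasing by 1 each time); 27, 30, 34, 39, 45 → 52.
Combining the parts gives 49 pallets, 52 crates.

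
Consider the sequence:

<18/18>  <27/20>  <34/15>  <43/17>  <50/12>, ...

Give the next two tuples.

<59/14>, <66/9>

First part — alternating steps +9, +7, +9, +7, …: 18, 27, 34, 43, 50 → 59 → 66.
For the second part, alternating steps +2, −5, +2, −5, …: 18, 20, 15, 17, 12 → 14 → 9.
So the next two tuples are <59/14> and <66/9>.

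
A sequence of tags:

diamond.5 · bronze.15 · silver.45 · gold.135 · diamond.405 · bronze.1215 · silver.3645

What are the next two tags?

Rank: repeats diamond → bronze → silver → gold, so diamond, bronze, silver, gold, diamond, bronze, silver → gold → diamond.
Second component: ×3 each step; 5, 15, 45, 135, 405, 1215, 3645 → 10935 → 32805.
Putting the parts together: gold.10935 and then diamond.32805.

gold.10935, diamond.32805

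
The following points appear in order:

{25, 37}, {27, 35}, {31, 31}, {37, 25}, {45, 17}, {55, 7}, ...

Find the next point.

First entry: differences are 2, 4, 6, … (increasing by 2 each time), so 25, 27, 31, 37, 45, 55 → 67.
Second entry — together with the first entry always sums to 62: 37, 35, 31, 25, 17, 7 → -5.
Combining the parts gives {67, -5}.

{67, -5}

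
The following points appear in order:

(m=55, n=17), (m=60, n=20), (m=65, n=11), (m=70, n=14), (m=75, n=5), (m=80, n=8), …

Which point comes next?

(m=85, n=-1)

M — +5 each step: 55, 60, 65, 70, 75, 80 → 85.
N: alternating steps +3, −9, +3, −9, …, so 17, 20, 11, 14, 5, 8 → -1.
Putting it together: (m=85, n=-1).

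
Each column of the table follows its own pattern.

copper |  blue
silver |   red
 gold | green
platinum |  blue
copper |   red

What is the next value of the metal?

For the metal, repeats copper → silver → gold → platinum: copper, silver, gold, platinum, copper → silver.

silver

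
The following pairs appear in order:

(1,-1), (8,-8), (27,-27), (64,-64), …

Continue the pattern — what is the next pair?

(125,-125)

First coordinate goes 1, 8, 27, 64 → 125 (perfect cubes: 1³, 2³, 3³, …).
Second coordinate — always the negative of the first coordinate: -1, -8, -27, -64 → -125.
So the next pair is (125,-125).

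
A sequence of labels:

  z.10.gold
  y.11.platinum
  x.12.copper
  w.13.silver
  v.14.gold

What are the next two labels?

For the letter, letters move back 1 place in the alphabet: z, y, x, w, v → u → t.
Second component: +1 each step, so 10, 11, 12, 13, 14 → 15 → 16.
Metal: gold, platinum, copper, silver, gold → platinum → copper (repeats gold → platinum → copper → silver).
Putting the parts together: u.15.platinum and then t.16.copper.

u.15.platinum, t.16.copper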